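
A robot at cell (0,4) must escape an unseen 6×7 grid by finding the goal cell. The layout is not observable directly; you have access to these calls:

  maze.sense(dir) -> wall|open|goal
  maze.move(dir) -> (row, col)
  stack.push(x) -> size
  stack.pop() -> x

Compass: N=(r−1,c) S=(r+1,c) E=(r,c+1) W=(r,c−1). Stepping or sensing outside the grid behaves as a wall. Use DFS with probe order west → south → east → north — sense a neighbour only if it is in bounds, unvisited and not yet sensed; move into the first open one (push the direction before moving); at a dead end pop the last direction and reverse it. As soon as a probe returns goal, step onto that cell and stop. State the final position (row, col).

% maze.sense dir: west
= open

% stack.push x: west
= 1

% maze.move dir: west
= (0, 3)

% maze.sense dir: west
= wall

% maze.sense dir: south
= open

% stack.push x: south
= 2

% maze.move dir: south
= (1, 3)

% maze.sense dir: west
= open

% stack.push x: west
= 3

% maze.move dir: west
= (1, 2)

% maze.sense dir: west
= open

% stack.push x: west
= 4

% maze.move dir: west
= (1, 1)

% maze.sense dir: west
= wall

% maze.sense dir: south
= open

% stack.push x: south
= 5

% maze.move dir: south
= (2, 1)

% maze.sense dir: west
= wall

% maze.sense dir: south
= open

% stack.push x: south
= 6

% maze.move dir: south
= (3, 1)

% maze.sense dir: west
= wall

% maze.sense dir: south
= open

% stack.push x: south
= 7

% maze.move dir: south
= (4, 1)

% maze.sense dir: west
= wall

% maze.sense dir: south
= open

% stack.push x: south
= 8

% maze.move dir: south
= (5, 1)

% maze.sense dir: west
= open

% stack.push x: west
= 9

% maze.move dir: west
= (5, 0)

% stack.pop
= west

% maze.move dir: east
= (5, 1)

% maze.sense dir: east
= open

% stack.push x: east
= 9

% maze.move dir: east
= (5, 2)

% maze.sense dir: east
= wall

% maze.sense dir: north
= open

% stack.push x: north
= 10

% maze.move dir: north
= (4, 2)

% maze.sense dir: east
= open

% stack.push x: east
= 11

% maze.move dir: east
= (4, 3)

% maze.sense dir: east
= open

% stack.push x: east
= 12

% maze.move dir: east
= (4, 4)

% maze.sense dir: south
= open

% stack.push x: south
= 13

% maze.move dir: south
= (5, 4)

% maze.sense dir: east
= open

% stack.push x: east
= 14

% maze.move dir: east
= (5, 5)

% maze.sense dir: east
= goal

% maze.move dir: east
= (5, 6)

Answer: (5, 6)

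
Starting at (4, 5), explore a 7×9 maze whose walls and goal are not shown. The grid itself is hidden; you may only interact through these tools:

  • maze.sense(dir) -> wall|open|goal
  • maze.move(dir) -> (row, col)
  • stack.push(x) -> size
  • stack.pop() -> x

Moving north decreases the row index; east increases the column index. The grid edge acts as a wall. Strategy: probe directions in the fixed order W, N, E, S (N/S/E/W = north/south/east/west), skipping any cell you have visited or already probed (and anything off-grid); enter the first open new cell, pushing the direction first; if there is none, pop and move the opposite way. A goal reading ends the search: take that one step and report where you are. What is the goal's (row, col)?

% maze.sense(west) -> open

% stack.push(west) -> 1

% maze.move(west) -> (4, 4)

% maze.sense(west) -> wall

% maze.sense(north) -> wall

% maze.sense(south) -> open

% stack.push(south) -> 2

% maze.move(south) -> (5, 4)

% maze.sense(west) -> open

% stack.push(west) -> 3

% maze.move(west) -> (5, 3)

% maze.sense(west) -> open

% stack.push(west) -> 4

% maze.move(west) -> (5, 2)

% maze.sense(west) -> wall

% maze.sense(north) -> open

% stack.push(north) -> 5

% maze.move(north) -> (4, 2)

% maze.sense(west) -> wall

% maze.sense(north) -> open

% stack.push(north) -> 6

% maze.move(north) -> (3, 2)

% maze.sense(west) -> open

% stack.push(west) -> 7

% maze.move(west) -> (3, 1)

% maze.sense(west) -> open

% stack.push(west) -> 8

% maze.move(west) -> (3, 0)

% maze.sense(north) -> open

% stack.push(north) -> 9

% maze.move(north) -> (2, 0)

% maze.sense(north) -> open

% stack.push(north) -> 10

% maze.move(north) -> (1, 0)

% maze.sense(north) -> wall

% maze.sense(east) -> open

% stack.push(east) -> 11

% maze.move(east) -> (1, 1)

% maze.sense(north) -> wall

% maze.sense(east) -> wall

% maze.sense(south) -> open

% stack.push(south) -> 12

% maze.move(south) -> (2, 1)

% maze.sense(east) -> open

% stack.push(east) -> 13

% maze.move(east) -> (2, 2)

% maze.sense(east) -> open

% stack.push(east) -> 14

% maze.move(east) -> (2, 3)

% maze.sense(north) -> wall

% maze.sense(east) -> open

% stack.push(east) -> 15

% maze.move(east) -> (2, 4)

% maze.sense(north) -> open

% stack.push(north) -> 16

% maze.move(north) -> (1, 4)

% maze.sense(north) -> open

% stack.push(north) -> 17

% maze.move(north) -> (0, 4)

% maze.sense(west) -> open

% stack.push(west) -> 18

% maze.move(west) -> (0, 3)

% maze.sense(west) -> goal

% maze.move(west) -> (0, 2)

Answer: (0, 2)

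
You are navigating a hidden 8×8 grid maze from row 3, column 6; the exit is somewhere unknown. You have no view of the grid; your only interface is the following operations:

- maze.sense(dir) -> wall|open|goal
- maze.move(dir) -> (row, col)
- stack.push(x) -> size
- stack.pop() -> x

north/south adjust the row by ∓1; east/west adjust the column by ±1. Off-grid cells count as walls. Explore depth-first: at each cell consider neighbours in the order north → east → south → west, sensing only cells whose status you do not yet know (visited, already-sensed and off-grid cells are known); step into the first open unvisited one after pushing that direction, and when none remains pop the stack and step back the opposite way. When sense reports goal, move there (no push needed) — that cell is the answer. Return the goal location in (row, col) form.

;; maze.sense(dir='north') ~> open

;; stack.push(x='north') ~> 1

;; maze.move(dir='north') ~> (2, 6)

;; maze.sense(dir='north') ~> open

;; stack.push(x='north') ~> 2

;; maze.move(dir='north') ~> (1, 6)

;; maze.sense(dir='north') ~> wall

;; maze.sense(dir='east') ~> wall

;; maze.sense(dir='west') ~> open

;; stack.push(x='west') ~> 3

;; maze.move(dir='west') ~> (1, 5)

;; maze.sense(dir='north') ~> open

;; stack.push(x='north') ~> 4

;; maze.move(dir='north') ~> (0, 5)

;; maze.sense(dir='west') ~> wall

;; stack.pop() ~> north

;; maze.move(dir='south') ~> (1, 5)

;; maze.sense(dir='south') ~> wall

;; maze.sense(dir='west') ~> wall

;; stack.pop() ~> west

;; maze.move(dir='east') ~> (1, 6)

;; stack.pop() ~> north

;; maze.move(dir='south') ~> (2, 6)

;; maze.sense(dir='east') ~> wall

;; stack.pop() ~> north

;; maze.move(dir='south') ~> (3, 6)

;; maze.sense(dir='east') ~> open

;; stack.push(x='east') ~> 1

;; maze.move(dir='east') ~> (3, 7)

;; maze.sense(dir='south') ~> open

;; stack.push(x='south') ~> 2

;; maze.move(dir='south') ~> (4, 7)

;; maze.sense(dir='south') ~> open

;; stack.push(x='south') ~> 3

;; maze.move(dir='south') ~> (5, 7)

;; maze.sense(dir='south') ~> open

;; stack.push(x='south') ~> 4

;; maze.move(dir='south') ~> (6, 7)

;; maze.sense(dir='south') ~> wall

;; maze.sense(dir='west') ~> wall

;; stack.pop() ~> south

;; maze.move(dir='north') ~> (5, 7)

;; maze.sense(dir='west') ~> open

;; stack.push(x='west') ~> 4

;; maze.move(dir='west') ~> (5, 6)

;; maze.sense(dir='north') ~> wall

;; maze.sense(dir='west') ~> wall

;; stack.pop() ~> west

;; maze.move(dir='east') ~> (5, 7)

;; stack.pop() ~> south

;; maze.move(dir='north') ~> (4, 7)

;; stack.pop() ~> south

;; maze.move(dir='north') ~> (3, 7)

;; stack.pop() ~> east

;; maze.move(dir='west') ~> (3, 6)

;; maze.sense(dir='west') ~> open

;; stack.push(x='west') ~> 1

;; maze.move(dir='west') ~> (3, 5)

;; maze.sense(dir='south') ~> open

;; stack.push(x='south') ~> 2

;; maze.move(dir='south') ~> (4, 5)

;; maze.sense(dir='west') ~> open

;; stack.push(x='west') ~> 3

;; maze.move(dir='west') ~> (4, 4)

;; maze.sense(dir='north') ~> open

;; stack.push(x='north') ~> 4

;; maze.move(dir='north') ~> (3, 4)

;; maze.sense(dir='north') ~> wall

;; maze.sense(dir='west') ~> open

;; stack.push(x='west') ~> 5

;; maze.move(dir='west') ~> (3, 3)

;; maze.sense(dir='north') ~> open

;; stack.push(x='north') ~> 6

;; maze.move(dir='north') ~> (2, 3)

;; maze.sense(dir='north') ~> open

;; stack.push(x='north') ~> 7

;; maze.move(dir='north') ~> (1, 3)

;; maze.sense(dir='north') ~> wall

;; maze.sense(dir='west') ~> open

;; stack.push(x='west') ~> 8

;; maze.move(dir='west') ~> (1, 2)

;; maze.sense(dir='north') ~> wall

;; maze.sense(dir='south') ~> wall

;; maze.sense(dir='west') ~> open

;; stack.push(x='west') ~> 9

;; maze.move(dir='west') ~> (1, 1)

;; maze.sense(dir='north') ~> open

;; stack.push(x='north') ~> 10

;; maze.move(dir='north') ~> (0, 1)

;; maze.sense(dir='west') ~> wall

;; stack.pop() ~> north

;; maze.move(dir='south') ~> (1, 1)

;; maze.sense(dir='south') ~> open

;; stack.push(x='south') ~> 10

;; maze.move(dir='south') ~> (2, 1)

;; maze.sense(dir='south') ~> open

;; stack.push(x='south') ~> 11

;; maze.move(dir='south') ~> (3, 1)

;; maze.sense(dir='east') ~> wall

;; maze.sense(dir='south') ~> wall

;; maze.sense(dir='west') ~> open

;; stack.push(x='west') ~> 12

;; maze.move(dir='west') ~> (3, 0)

;; maze.sense(dir='north') ~> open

;; stack.push(x='north') ~> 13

;; maze.move(dir='north') ~> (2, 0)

;; maze.sense(dir='north') ~> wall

;; stack.pop() ~> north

;; maze.move(dir='south') ~> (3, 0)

;; maze.sense(dir='south') ~> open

;; stack.push(x='south') ~> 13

;; maze.move(dir='south') ~> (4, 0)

;; maze.sense(dir='south') ~> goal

;; maze.move(dir='south') ~> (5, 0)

Answer: (5, 0)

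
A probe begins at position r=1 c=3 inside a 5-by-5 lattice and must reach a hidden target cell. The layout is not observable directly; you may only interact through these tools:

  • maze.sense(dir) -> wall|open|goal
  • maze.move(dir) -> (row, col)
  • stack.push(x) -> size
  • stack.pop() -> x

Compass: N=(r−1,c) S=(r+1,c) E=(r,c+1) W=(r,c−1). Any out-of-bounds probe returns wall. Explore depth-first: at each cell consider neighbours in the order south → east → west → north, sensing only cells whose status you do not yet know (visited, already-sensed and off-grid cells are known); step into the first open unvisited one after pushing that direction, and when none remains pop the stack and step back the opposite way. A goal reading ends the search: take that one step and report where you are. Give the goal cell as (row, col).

Act: maze.sense[dir: south]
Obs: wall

Act: maze.sense[dir: east]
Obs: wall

Act: maze.sense[dir: west]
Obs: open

Act: stack.push[x: west]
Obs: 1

Act: maze.move[dir: west]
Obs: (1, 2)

Act: maze.sense[dir: south]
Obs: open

Act: stack.push[x: south]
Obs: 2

Act: maze.move[dir: south]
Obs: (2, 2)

Act: maze.sense[dir: south]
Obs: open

Act: stack.push[x: south]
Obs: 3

Act: maze.move[dir: south]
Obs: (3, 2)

Act: maze.sense[dir: south]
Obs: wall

Act: maze.sense[dir: east]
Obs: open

Act: stack.push[x: east]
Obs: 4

Act: maze.move[dir: east]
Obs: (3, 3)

Act: maze.sense[dir: south]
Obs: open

Act: stack.push[x: south]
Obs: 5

Act: maze.move[dir: south]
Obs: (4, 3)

Act: maze.sense[dir: east]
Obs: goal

Act: maze.move[dir: east]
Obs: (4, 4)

Answer: (4, 4)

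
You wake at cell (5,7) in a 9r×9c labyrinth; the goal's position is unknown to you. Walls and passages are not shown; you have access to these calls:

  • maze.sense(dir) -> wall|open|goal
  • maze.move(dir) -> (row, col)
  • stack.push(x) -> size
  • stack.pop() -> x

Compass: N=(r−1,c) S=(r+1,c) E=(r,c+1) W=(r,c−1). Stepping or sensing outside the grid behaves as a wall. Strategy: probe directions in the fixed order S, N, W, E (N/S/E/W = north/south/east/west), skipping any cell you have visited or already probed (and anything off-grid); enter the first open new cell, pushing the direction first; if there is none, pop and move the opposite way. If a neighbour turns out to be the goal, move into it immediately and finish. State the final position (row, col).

→ maze.sense(dir→south)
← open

→ stack.push(x→south)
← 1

→ maze.move(dir→south)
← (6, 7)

→ maze.sense(dir→south)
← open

→ stack.push(x→south)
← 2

→ maze.move(dir→south)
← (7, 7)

→ maze.sense(dir→south)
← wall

→ maze.sense(dir→west)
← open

→ stack.push(x→west)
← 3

→ maze.move(dir→west)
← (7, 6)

→ maze.sense(dir→south)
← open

→ stack.push(x→south)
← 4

→ maze.move(dir→south)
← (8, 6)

→ maze.sense(dir→west)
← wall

→ stack.pop()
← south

→ maze.move(dir→north)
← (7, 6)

→ maze.sense(dir→north)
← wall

→ maze.sense(dir→west)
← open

→ stack.push(x→west)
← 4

→ maze.move(dir→west)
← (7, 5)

→ maze.sense(dir→north)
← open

→ stack.push(x→north)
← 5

→ maze.move(dir→north)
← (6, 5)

→ maze.sense(dir→north)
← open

→ stack.push(x→north)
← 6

→ maze.move(dir→north)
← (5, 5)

→ maze.sense(dir→north)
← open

→ stack.push(x→north)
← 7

→ maze.move(dir→north)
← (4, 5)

→ maze.sense(dir→north)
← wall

→ maze.sense(dir→west)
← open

→ stack.push(x→west)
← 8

→ maze.move(dir→west)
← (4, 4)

→ maze.sense(dir→south)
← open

→ stack.push(x→south)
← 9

→ maze.move(dir→south)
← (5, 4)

→ maze.sense(dir→south)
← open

→ stack.push(x→south)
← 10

→ maze.move(dir→south)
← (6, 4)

→ maze.sense(dir→south)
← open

→ stack.push(x→south)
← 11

→ maze.move(dir→south)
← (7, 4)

→ maze.sense(dir→south)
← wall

→ maze.sense(dir→west)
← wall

→ stack.pop()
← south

→ maze.move(dir→north)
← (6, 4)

→ maze.sense(dir→west)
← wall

→ stack.pop()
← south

→ maze.move(dir→north)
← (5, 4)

→ maze.sense(dir→west)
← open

→ stack.push(x→west)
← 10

→ maze.move(dir→west)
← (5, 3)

→ maze.sense(dir→north)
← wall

→ maze.sense(dir→west)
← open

→ stack.push(x→west)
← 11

→ maze.move(dir→west)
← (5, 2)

→ maze.sense(dir→south)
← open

→ stack.push(x→south)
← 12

→ maze.move(dir→south)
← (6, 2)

→ maze.sense(dir→south)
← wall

→ maze.sense(dir→west)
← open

→ stack.push(x→west)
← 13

→ maze.move(dir→west)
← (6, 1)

→ maze.sense(dir→south)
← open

→ stack.push(x→south)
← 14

→ maze.move(dir→south)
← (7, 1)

→ maze.sense(dir→south)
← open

→ stack.push(x→south)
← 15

→ maze.move(dir→south)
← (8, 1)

→ maze.sense(dir→west)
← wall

→ maze.sense(dir→east)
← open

→ stack.push(x→east)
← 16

→ maze.move(dir→east)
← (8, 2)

→ maze.sense(dir→east)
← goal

→ maze.move(dir→east)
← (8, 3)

Answer: (8, 3)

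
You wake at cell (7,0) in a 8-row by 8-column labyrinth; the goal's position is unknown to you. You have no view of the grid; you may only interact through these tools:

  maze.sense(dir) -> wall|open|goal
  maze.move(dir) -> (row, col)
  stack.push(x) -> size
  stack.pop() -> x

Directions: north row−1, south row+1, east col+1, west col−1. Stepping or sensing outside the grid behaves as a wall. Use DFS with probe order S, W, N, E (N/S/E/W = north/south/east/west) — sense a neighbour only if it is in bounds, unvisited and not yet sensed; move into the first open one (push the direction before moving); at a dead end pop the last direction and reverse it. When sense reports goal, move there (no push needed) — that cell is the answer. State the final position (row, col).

==> maze.sense(north)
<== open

==> stack.push(north)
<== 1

==> maze.move(north)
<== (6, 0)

==> maze.sense(north)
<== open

==> stack.push(north)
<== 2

==> maze.move(north)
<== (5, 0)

==> maze.sense(north)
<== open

==> stack.push(north)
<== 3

==> maze.move(north)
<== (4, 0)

==> maze.sense(north)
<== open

==> stack.push(north)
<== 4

==> maze.move(north)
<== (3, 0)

==> maze.sense(north)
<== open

==> stack.push(north)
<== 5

==> maze.move(north)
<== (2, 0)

==> maze.sense(north)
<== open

==> stack.push(north)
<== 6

==> maze.move(north)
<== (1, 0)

==> maze.sense(north)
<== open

==> stack.push(north)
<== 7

==> maze.move(north)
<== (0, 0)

==> maze.sense(east)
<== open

==> stack.push(east)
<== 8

==> maze.move(east)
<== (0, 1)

==> maze.sense(south)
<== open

==> stack.push(south)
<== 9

==> maze.move(south)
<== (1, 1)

==> maze.sense(south)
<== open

==> stack.push(south)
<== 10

==> maze.move(south)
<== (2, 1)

==> maze.sense(south)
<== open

==> stack.push(south)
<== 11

==> maze.move(south)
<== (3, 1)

==> maze.sense(south)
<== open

==> stack.push(south)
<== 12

==> maze.move(south)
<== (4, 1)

==> maze.sense(south)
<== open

==> stack.push(south)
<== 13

==> maze.move(south)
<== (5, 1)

==> maze.sense(south)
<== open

==> stack.push(south)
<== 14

==> maze.move(south)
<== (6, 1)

==> maze.sense(south)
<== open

==> stack.push(south)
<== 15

==> maze.move(south)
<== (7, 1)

==> maze.sense(east)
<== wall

==> stack.pop()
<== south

==> maze.move(north)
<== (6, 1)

==> maze.sense(east)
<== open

==> stack.push(east)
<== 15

==> maze.move(east)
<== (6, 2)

==> maze.sense(north)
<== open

==> stack.push(north)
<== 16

==> maze.move(north)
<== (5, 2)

==> maze.sense(north)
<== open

==> stack.push(north)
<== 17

==> maze.move(north)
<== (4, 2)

==> maze.sense(north)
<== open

==> stack.push(north)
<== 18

==> maze.move(north)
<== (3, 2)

==> maze.sense(north)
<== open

==> stack.push(north)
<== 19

==> maze.move(north)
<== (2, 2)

==> maze.sense(north)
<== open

==> stack.push(north)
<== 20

==> maze.move(north)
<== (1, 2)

==> maze.sense(north)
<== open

==> stack.push(north)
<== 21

==> maze.move(north)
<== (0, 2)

==> maze.sense(east)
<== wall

==> stack.pop()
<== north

==> maze.move(south)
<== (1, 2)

==> maze.sense(east)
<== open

==> stack.push(east)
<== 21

==> maze.move(east)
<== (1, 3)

==> maze.sense(south)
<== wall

==> maze.sense(east)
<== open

==> stack.push(east)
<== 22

==> maze.move(east)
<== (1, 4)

==> maze.sense(south)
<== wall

==> maze.sense(north)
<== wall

==> maze.sense(east)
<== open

==> stack.push(east)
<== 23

==> maze.move(east)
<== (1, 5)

==> maze.sense(south)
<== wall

==> maze.sense(north)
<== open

==> stack.push(north)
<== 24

==> maze.move(north)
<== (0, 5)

==> maze.sense(east)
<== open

==> stack.push(east)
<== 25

==> maze.move(east)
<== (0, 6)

==> maze.sense(south)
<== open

==> stack.push(south)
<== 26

==> maze.move(south)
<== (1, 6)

==> maze.sense(south)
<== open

==> stack.push(south)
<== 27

==> maze.move(south)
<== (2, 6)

==> maze.sense(south)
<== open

==> stack.push(south)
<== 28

==> maze.move(south)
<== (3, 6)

==> maze.sense(south)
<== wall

==> maze.sense(west)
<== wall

==> maze.sense(east)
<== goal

==> maze.move(east)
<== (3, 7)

Answer: (3, 7)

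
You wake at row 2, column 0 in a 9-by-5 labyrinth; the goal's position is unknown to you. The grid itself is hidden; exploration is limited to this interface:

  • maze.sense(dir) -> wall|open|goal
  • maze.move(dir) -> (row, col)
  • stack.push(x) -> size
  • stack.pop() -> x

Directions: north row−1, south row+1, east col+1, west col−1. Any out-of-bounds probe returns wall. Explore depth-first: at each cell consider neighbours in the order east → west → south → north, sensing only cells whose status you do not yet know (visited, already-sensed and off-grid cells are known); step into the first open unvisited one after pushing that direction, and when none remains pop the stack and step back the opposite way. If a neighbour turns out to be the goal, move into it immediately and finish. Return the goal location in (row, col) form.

! 1. maze.sense(dir→east) -> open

! 2. stack.push(x→east) -> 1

! 3. maze.move(dir→east) -> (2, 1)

! 4. maze.sense(dir→east) -> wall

! 5. maze.sense(dir→south) -> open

! 6. stack.push(x→south) -> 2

! 7. maze.move(dir→south) -> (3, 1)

! 8. maze.sense(dir→east) -> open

! 9. stack.push(x→east) -> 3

! 10. maze.move(dir→east) -> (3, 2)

! 11. maze.sense(dir→east) -> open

! 12. stack.push(x→east) -> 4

! 13. maze.move(dir→east) -> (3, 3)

! 14. maze.sense(dir→east) -> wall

! 15. maze.sense(dir→south) -> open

! 16. stack.push(x→south) -> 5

! 17. maze.move(dir→south) -> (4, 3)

! 18. maze.sense(dir→east) -> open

! 19. stack.push(x→east) -> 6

! 20. maze.move(dir→east) -> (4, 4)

! 21. maze.sense(dir→south) -> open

! 22. stack.push(x→south) -> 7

! 23. maze.move(dir→south) -> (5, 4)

! 24. maze.sense(dir→west) -> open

! 25. stack.push(x→west) -> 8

! 26. maze.move(dir→west) -> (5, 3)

! 27. maze.sense(dir→west) -> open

! 28. stack.push(x→west) -> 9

! 29. maze.move(dir→west) -> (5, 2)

! 30. maze.sense(dir→west) -> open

! 31. stack.push(x→west) -> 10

! 32. maze.move(dir→west) -> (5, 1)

! 33. maze.sense(dir→west) -> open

! 34. stack.push(x→west) -> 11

! 35. maze.move(dir→west) -> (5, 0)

! 36. maze.sense(dir→south) -> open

! 37. stack.push(x→south) -> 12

! 38. maze.move(dir→south) -> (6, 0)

! 39. maze.sense(dir→east) -> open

! 40. stack.push(x→east) -> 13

! 41. maze.move(dir→east) -> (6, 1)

! 42. maze.sense(dir→east) -> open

! 43. stack.push(x→east) -> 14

! 44. maze.move(dir→east) -> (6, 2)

! 45. maze.sense(dir→east) -> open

! 46. stack.push(x→east) -> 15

! 47. maze.move(dir→east) -> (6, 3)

! 48. maze.sense(dir→east) -> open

! 49. stack.push(x→east) -> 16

! 50. maze.move(dir→east) -> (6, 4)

! 51. maze.sense(dir→south) -> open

! 52. stack.push(x→south) -> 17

! 53. maze.move(dir→south) -> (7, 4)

! 54. maze.sense(dir→west) -> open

! 55. stack.push(x→west) -> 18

! 56. maze.move(dir→west) -> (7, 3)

! 57. maze.sense(dir→west) -> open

! 58. stack.push(x→west) -> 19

! 59. maze.move(dir→west) -> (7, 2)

! 60. maze.sense(dir→west) -> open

! 61. stack.push(x→west) -> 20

! 62. maze.move(dir→west) -> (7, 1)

! 63. maze.sense(dir→west) -> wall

! 64. maze.sense(dir→south) -> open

! 65. stack.push(x→south) -> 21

! 66. maze.move(dir→south) -> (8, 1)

! 67. maze.sense(dir→east) -> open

! 68. stack.push(x→east) -> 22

! 69. maze.move(dir→east) -> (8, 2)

! 70. maze.sense(dir→east) -> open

! 71. stack.push(x→east) -> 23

! 72. maze.move(dir→east) -> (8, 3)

! 73. maze.sense(dir→east) -> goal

! 74. maze.move(dir→east) -> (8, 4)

Answer: (8, 4)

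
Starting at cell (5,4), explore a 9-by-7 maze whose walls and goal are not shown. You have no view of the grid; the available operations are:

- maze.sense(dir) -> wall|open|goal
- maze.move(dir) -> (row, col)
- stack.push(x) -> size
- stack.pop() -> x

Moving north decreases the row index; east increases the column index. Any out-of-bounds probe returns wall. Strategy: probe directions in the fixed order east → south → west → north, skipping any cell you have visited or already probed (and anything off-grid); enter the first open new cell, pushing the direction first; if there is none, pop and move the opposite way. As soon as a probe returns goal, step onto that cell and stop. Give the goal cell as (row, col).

Calling sense(east), — result: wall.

I run sense(south), → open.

Next I call push(south), yielding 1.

I invoke move(south), giving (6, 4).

I call sense(east), and get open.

Then push(east), : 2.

I use move(east), : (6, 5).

Calling sense(east), which returns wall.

I use sense(south), and observe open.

I run push(south), giving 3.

Next I call move(south), yielding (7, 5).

I call sense(east), : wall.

Using sense(south), : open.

Calling push(south), → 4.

I run move(south), which returns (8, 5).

Next I call sense(east), and get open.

Invoking push(east), which returns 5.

Invoking move(east), which returns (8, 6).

I run pop(), — result: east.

Now I run move(west), → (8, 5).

Now I run sense(west), which returns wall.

I use pop, : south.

Now I run move(north), and get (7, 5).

Invoking sense(west), which returns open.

Using push(west), and get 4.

I use move(west), and observe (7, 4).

Calling sense(west), : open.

I run push(west), and get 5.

Next I call move(west), : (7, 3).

Using sense(south), — result: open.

Now I run push(south), and see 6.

I call move(south), and get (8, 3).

Calling sense(west), and observe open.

Using push(west), and observe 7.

Using move(west), and observe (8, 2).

I call sense(west), and observe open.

Next I call push(west), and observe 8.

I try move(west), giving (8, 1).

Next I call sense(west), → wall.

I use sense(north), — result: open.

I run push(north), → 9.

Next I call move(north), and get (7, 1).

I try sense(east), → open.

I call push(east), : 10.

I use move(east), : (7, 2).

Calling sense(north), and see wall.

Invoking pop(), and get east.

I call move(west), and get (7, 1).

I invoke sense(west), — result: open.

Invoking push(west), and get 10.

Now I run move(west), and get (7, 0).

Using sense(north), yielding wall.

I use pop, and observe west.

Next I call move(east), → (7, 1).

Next I call sense(north), yielding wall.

Invoking pop(), which returns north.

I try move(south), : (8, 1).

Next I call pop, and see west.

I invoke move(east), giving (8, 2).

I use pop, giving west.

I call move(east), and see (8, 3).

Invoking pop(), yielding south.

Calling move(north), and get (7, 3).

I use sense(north), : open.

Invoking push(north), : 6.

Using move(north), → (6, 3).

I invoke sense(north), yielding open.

Now I run push(north), and observe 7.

Calling move(north), and observe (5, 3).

I use sense(west), → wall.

I invoke sense(north), giving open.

I use push(north), yielding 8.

I run move(north), → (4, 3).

I invoke sense(east), giving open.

Using push(east), which returns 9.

Next I call move(east), which returns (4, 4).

Then sense(east), giving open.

Next I call push(east), and get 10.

I run move(east), yielding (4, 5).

I invoke sense(east), : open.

I run push(east), and get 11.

Next I call move(east), and observe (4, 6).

I run sense(south), → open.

I call push(south), and observe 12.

I run move(south), and observe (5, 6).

I invoke pop(), → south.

Now I run move(north), : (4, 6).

Using sense(north), yielding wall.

I use pop(), : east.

Then move(west), yielding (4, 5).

Invoking sense(north), which returns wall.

Then pop, which returns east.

I run move(west), and get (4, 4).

I use sense(north), and observe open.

Next I call push(north), and get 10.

I try move(north), and get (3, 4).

Using sense(west), yielding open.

I use push(west), and see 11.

Using move(west), yielding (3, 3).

Now I run sense(west), and observe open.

Invoking push(west), and get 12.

Invoking move(west), and see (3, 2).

Now I run sense(south), giving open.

I try push(south), and get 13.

I use move(south), giving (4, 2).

Now I run sense(west), and observe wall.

Now I run pop, : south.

Using move(north), and see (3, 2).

I use sense(west), giving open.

Calling push(west), and observe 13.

Now I run move(west), and see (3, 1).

Invoking sense(west), and get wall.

I call sense(north), and observe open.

I use push(north), and see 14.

I run move(north), and see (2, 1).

Using sense(east), yielding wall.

Next I call sense(west), and see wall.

Calling sense(north), and observe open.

Next I call push(north), giving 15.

Next I call move(north), → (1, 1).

Then sense(east), which returns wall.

Using sense(west), — result: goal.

I try move(west), which returns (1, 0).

Answer: (1, 0)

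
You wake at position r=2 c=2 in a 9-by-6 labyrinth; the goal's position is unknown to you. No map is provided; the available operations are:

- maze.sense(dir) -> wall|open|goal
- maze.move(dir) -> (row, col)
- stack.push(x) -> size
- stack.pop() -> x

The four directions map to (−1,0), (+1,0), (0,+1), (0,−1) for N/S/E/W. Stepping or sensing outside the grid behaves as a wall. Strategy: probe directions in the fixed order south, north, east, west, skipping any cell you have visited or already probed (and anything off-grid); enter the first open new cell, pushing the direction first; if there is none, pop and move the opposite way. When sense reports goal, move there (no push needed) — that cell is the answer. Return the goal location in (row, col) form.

! 1. sense(dir: south) == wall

! 2. sense(dir: north) == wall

! 3. sense(dir: east) == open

! 4. push(x: east) == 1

! 5. move(dir: east) == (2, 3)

! 6. sense(dir: south) == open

! 7. push(x: south) == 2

! 8. move(dir: south) == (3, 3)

! 9. sense(dir: south) == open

! 10. push(x: south) == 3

! 11. move(dir: south) == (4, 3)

! 12. sense(dir: south) == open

! 13. push(x: south) == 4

! 14. move(dir: south) == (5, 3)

! 15. sense(dir: south) == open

! 16. push(x: south) == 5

! 17. move(dir: south) == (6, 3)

! 18. sense(dir: south) == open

! 19. push(x: south) == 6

! 20. move(dir: south) == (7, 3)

! 21. sense(dir: south) == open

! 22. push(x: south) == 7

! 23. move(dir: south) == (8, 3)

! 24. sense(dir: east) == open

! 25. push(x: east) == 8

! 26. move(dir: east) == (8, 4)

! 27. sense(dir: north) == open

! 28. push(x: north) == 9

! 29. move(dir: north) == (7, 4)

! 30. sense(dir: north) == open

! 31. push(x: north) == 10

! 32. move(dir: north) == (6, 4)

! 33. sense(dir: north) == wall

! 34. sense(dir: east) == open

! 35. push(x: east) == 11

! 36. move(dir: east) == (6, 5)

! 37. sense(dir: south) == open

! 38. push(x: south) == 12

! 39. move(dir: south) == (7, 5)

! 40. sense(dir: south) == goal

! 41. move(dir: south) == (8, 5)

Answer: (8, 5)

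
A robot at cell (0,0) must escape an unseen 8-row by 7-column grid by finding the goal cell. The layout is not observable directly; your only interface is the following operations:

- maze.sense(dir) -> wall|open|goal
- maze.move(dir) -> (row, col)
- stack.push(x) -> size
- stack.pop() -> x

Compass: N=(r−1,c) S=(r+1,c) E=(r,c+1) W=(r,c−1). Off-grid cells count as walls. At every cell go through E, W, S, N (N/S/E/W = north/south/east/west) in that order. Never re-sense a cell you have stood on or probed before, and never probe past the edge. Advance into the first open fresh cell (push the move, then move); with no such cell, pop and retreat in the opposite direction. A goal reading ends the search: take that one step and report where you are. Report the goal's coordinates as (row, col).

Act: sense[east]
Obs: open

Act: push[east]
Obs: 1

Act: move[east]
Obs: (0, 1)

Act: sense[east]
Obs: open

Act: push[east]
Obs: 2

Act: move[east]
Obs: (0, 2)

Act: sense[east]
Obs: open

Act: push[east]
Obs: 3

Act: move[east]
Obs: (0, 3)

Act: sense[east]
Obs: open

Act: push[east]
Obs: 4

Act: move[east]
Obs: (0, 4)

Act: sense[east]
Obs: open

Act: push[east]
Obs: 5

Act: move[east]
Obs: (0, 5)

Act: sense[east]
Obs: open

Act: push[east]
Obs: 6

Act: move[east]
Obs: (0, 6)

Act: sense[south]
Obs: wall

Act: pop[]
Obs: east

Act: move[west]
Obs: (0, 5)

Act: sense[south]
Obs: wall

Act: pop[]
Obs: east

Act: move[west]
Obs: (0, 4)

Act: sense[south]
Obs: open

Act: push[south]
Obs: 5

Act: move[south]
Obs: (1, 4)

Act: sense[west]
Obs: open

Act: push[west]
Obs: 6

Act: move[west]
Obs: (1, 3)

Act: sense[west]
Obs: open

Act: push[west]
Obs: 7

Act: move[west]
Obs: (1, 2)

Act: sense[west]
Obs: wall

Act: sense[south]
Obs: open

Act: push[south]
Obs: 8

Act: move[south]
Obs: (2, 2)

Act: sense[east]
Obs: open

Act: push[east]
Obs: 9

Act: move[east]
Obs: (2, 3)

Act: sense[east]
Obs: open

Act: push[east]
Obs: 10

Act: move[east]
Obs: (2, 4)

Act: sense[east]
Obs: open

Act: push[east]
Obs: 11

Act: move[east]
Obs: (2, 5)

Act: sense[east]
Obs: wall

Act: sense[south]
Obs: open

Act: push[south]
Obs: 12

Act: move[south]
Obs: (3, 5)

Act: sense[east]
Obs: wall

Act: sense[west]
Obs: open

Act: push[west]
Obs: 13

Act: move[west]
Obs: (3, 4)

Act: sense[west]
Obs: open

Act: push[west]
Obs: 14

Act: move[west]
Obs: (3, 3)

Act: sense[west]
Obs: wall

Act: sense[south]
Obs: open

Act: push[south]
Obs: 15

Act: move[south]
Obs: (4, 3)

Act: sense[east]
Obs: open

Act: push[east]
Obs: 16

Act: move[east]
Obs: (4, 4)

Act: sense[east]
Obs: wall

Act: sense[south]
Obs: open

Act: push[south]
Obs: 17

Act: move[south]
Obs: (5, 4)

Act: sense[east]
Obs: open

Act: push[east]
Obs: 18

Act: move[east]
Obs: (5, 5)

Act: sense[east]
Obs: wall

Act: sense[south]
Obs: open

Act: push[south]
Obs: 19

Act: move[south]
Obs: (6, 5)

Act: sense[east]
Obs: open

Act: push[east]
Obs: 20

Act: move[east]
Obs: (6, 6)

Act: sense[south]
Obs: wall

Act: pop[]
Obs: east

Act: move[west]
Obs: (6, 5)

Act: sense[west]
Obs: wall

Act: sense[south]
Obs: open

Act: push[south]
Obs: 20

Act: move[south]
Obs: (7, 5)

Act: sense[west]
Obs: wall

Act: pop[]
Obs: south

Act: move[north]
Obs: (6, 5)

Act: pop[]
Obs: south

Act: move[north]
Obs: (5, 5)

Act: pop[]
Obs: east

Act: move[west]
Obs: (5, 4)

Act: sense[west]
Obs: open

Act: push[west]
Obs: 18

Act: move[west]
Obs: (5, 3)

Act: sense[west]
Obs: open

Act: push[west]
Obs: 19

Act: move[west]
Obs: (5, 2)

Act: sense[west]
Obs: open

Act: push[west]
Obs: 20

Act: move[west]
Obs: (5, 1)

Act: sense[west]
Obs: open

Act: push[west]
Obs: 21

Act: move[west]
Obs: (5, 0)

Act: sense[south]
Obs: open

Act: push[south]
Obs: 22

Act: move[south]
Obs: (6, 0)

Act: sense[east]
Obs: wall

Act: sense[south]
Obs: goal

Act: move[south]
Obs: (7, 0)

Answer: (7, 0)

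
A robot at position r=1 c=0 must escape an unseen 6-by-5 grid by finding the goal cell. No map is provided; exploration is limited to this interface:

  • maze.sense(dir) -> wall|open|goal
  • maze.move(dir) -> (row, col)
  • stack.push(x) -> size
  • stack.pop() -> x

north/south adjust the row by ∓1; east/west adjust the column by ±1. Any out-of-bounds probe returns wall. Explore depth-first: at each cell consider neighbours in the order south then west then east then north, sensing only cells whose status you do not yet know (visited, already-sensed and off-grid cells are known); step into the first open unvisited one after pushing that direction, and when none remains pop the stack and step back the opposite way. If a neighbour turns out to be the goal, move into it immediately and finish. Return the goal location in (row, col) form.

→ maze.sense(dir=south)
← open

→ stack.push(x=south)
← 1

→ maze.move(dir=south)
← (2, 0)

→ maze.sense(dir=south)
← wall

→ maze.sense(dir=east)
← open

→ stack.push(x=east)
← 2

→ maze.move(dir=east)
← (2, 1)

→ maze.sense(dir=south)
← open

→ stack.push(x=south)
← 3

→ maze.move(dir=south)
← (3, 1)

→ maze.sense(dir=south)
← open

→ stack.push(x=south)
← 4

→ maze.move(dir=south)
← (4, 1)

→ maze.sense(dir=south)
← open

→ stack.push(x=south)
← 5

→ maze.move(dir=south)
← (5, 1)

→ maze.sense(dir=west)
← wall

→ maze.sense(dir=east)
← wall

→ stack.pop()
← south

→ maze.move(dir=north)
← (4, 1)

→ maze.sense(dir=west)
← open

→ stack.push(x=west)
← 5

→ maze.move(dir=west)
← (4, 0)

→ stack.pop()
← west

→ maze.move(dir=east)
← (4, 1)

→ maze.sense(dir=east)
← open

→ stack.push(x=east)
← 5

→ maze.move(dir=east)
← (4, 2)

→ maze.sense(dir=east)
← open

→ stack.push(x=east)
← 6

→ maze.move(dir=east)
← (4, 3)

→ maze.sense(dir=south)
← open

→ stack.push(x=south)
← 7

→ maze.move(dir=south)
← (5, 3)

→ maze.sense(dir=east)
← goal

→ maze.move(dir=east)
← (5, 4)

Answer: (5, 4)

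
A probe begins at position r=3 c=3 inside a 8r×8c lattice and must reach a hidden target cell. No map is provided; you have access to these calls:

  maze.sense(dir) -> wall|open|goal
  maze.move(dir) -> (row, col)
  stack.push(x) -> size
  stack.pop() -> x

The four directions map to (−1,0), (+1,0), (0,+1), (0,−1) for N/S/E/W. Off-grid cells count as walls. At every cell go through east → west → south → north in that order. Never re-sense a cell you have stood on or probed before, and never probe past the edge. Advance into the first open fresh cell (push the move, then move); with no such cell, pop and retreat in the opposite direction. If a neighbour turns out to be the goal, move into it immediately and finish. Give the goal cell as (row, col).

! maze.sense(dir: east) : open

! stack.push(x: east) : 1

! maze.move(dir: east) : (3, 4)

! maze.sense(dir: east) : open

! stack.push(x: east) : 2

! maze.move(dir: east) : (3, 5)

! maze.sense(dir: east) : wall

! maze.sense(dir: south) : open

! stack.push(x: south) : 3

! maze.move(dir: south) : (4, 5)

! maze.sense(dir: east) : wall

! maze.sense(dir: west) : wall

! maze.sense(dir: south) : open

! stack.push(x: south) : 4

! maze.move(dir: south) : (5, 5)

! maze.sense(dir: east) : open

! stack.push(x: east) : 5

! maze.move(dir: east) : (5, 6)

! maze.sense(dir: east) : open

! stack.push(x: east) : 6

! maze.move(dir: east) : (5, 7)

! maze.sense(dir: south) : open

! stack.push(x: south) : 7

! maze.move(dir: south) : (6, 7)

! maze.sense(dir: west) : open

! stack.push(x: west) : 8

! maze.move(dir: west) : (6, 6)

! maze.sense(dir: west) : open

! stack.push(x: west) : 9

! maze.move(dir: west) : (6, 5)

! maze.sense(dir: west) : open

! stack.push(x: west) : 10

! maze.move(dir: west) : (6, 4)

! maze.sense(dir: west) : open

! stack.push(x: west) : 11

! maze.move(dir: west) : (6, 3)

! maze.sense(dir: west) : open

! stack.push(x: west) : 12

! maze.move(dir: west) : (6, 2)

! maze.sense(dir: west) : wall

! maze.sense(dir: south) : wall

! maze.sense(dir: north) : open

! stack.push(x: north) : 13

! maze.move(dir: north) : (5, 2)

! maze.sense(dir: east) : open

! stack.push(x: east) : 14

! maze.move(dir: east) : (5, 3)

! maze.sense(dir: east) : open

! stack.push(x: east) : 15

! maze.move(dir: east) : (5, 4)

! stack.pop() : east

! maze.move(dir: west) : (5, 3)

! maze.sense(dir: north) : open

! stack.push(x: north) : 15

! maze.move(dir: north) : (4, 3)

! maze.sense(dir: west) : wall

! stack.pop() : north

! maze.move(dir: south) : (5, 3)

! stack.pop() : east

! maze.move(dir: west) : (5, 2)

! maze.sense(dir: west) : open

! stack.push(x: west) : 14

! maze.move(dir: west) : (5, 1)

! maze.sense(dir: west) : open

! stack.push(x: west) : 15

! maze.move(dir: west) : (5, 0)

! maze.sense(dir: south) : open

! stack.push(x: south) : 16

! maze.move(dir: south) : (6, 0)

! maze.sense(dir: south) : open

! stack.push(x: south) : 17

! maze.move(dir: south) : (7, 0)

! maze.sense(dir: east) : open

! stack.push(x: east) : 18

! maze.move(dir: east) : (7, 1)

! stack.pop() : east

! maze.move(dir: west) : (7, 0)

! stack.pop() : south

! maze.move(dir: north) : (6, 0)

! stack.pop() : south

! maze.move(dir: north) : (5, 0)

! maze.sense(dir: north) : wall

! stack.pop() : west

! maze.move(dir: east) : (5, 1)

! maze.sense(dir: north) : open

! stack.push(x: north) : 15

! maze.move(dir: north) : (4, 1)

! maze.sense(dir: north) : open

! stack.push(x: north) : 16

! maze.move(dir: north) : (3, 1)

! maze.sense(dir: east) : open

! stack.push(x: east) : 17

! maze.move(dir: east) : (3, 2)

! maze.sense(dir: north) : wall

! stack.pop() : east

! maze.move(dir: west) : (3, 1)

! maze.sense(dir: west) : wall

! maze.sense(dir: north) : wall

! stack.pop() : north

! maze.move(dir: south) : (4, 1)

! stack.pop() : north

! maze.move(dir: south) : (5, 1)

! stack.pop() : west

! maze.move(dir: east) : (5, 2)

! stack.pop() : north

! maze.move(dir: south) : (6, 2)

! stack.pop() : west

! maze.move(dir: east) : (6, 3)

! maze.sense(dir: south) : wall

! stack.pop() : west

! maze.move(dir: east) : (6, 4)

! maze.sense(dir: south) : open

! stack.push(x: south) : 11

! maze.move(dir: south) : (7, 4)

! maze.sense(dir: east) : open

! stack.push(x: east) : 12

! maze.move(dir: east) : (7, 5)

! maze.sense(dir: east) : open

! stack.push(x: east) : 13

! maze.move(dir: east) : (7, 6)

! maze.sense(dir: east) : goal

! maze.move(dir: east) : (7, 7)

Answer: (7, 7)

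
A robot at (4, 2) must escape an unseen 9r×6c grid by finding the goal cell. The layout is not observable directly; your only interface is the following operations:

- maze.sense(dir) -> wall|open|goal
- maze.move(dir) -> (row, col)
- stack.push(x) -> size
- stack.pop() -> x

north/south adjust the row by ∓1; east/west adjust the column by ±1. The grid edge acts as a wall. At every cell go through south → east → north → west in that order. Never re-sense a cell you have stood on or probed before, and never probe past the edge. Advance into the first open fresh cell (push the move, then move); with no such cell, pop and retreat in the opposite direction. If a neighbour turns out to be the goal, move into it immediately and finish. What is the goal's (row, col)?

% sense(dir=south) == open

% push(x=south) == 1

% move(dir=south) == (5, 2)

% sense(dir=south) == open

% push(x=south) == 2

% move(dir=south) == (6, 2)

% sense(dir=south) == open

% push(x=south) == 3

% move(dir=south) == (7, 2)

% sense(dir=south) == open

% push(x=south) == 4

% move(dir=south) == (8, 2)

% sense(dir=east) == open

% push(x=east) == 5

% move(dir=east) == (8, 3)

% sense(dir=east) == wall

% sense(dir=north) == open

% push(x=north) == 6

% move(dir=north) == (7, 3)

% sense(dir=east) == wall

% sense(dir=north) == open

% push(x=north) == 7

% move(dir=north) == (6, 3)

% sense(dir=east) == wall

% sense(dir=north) == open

% push(x=north) == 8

% move(dir=north) == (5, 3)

% sense(dir=east) == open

% push(x=east) == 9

% move(dir=east) == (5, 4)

% sense(dir=east) == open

% push(x=east) == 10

% move(dir=east) == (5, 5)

% sense(dir=south) == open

% push(x=south) == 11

% move(dir=south) == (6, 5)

% sense(dir=south) == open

% push(x=south) == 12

% move(dir=south) == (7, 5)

% sense(dir=south) == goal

% move(dir=south) == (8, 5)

Answer: (8, 5)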